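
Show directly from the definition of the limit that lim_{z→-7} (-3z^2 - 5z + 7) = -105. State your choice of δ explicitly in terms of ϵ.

δ = min(1, ϵ/40)

Fix ϵ > 0. We want δ > 0 such that 0 < |z + 7| < δ implies |(-3z^2 - 5z + 7) + 105| < ϵ.
(-3z^2 - 5z + 7) + 105 = -3z^2 - 5z + 112 = (z + 7)(-3z + 16).
So |(-3z^2 - 5z + 7) + 105| = |z + 7|·|-3z + 16|.
Require δ ≤ 1. Then |z + 7| < 1 gives |z| < 8, and by the triangle inequality |-3z + 16| ≤ 3·8 + 16 = 40.
Hence |(-3z^2 - 5z + 7) + 105| ≤ 40|z + 7| < ϵ provided |z + 7| < ϵ/40.
Take δ = min(1, ϵ/40). Then 0 < |z + 7| < δ gives both |z + 7| < 1 and |z + 7| < ϵ/40, so |(-3z^2 - 5z + 7) + 105| < ϵ.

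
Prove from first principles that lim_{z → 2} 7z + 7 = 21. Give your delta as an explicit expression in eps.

delta = eps/7

Let eps > 0. We need delta > 0 so that 0 < |z − 2| < delta implies |(7z + 7) − 21| < eps.
|(7z + 7) − 21| = |7z - 14| = 7|z − 2|.
So 7|z − 2| < eps exactly when |z − 2| < eps/7.
Take delta = eps/7. If 0 < |z − 2| < delta then |(7z + 7) − 21| = 7|z − 2| < 7·(eps/7) = eps.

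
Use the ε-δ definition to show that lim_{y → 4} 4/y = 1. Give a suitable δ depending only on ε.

Fix ε > 0. We seek δ > 0 such that 0 < |y − 4| < δ implies |4/y − 1| < ε.
|4/y − 1| = 4·|4 − y|/(4·|y|) = 4|y − 4|/(4|y|).
Restrict δ ≤ 2. Then |y − 4| < 2 gives |y| > 2, so 4|y| > 8.
Then |4/y − 1| < 4|y − 4|/8, which is < ε when |y − 4| < 2ε.
Take δ = min(2, 2ε). Then 0 < |y − 4| < δ gives both |y − 4| < 2 and |y − 4| < 2ε, so |4/y − 1| < ε.

δ = min(2, 2ε)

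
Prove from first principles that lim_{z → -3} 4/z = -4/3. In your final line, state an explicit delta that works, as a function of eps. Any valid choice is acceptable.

delta = min(3/2, (9/8)eps)

Fix eps > 0. We seek delta > 0 such that 0 < |z + 3| < delta implies |4/z + 4/3| < eps.
|4/z + 4/3| = 4·|-3 − z|/(3·|z|) = 4|z + 3|/(3|z|).
Require delta ≤ 3/2 so that |z| > 3 − 3/2 = 3/2, hence 3|z| > 9/2.
Then |4/z + 4/3| < 4|z + 3|/(9/2), which is < eps when |z + 3| < (9/8)eps.
Take delta = min(3/2, (9/8)eps). Then 0 < |z + 3| < delta gives both |z + 3| < 3/2 and |z + 3| < (9/8)eps, so |4/z + 4/3| < eps.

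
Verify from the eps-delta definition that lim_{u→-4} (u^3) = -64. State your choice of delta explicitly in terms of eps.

delta = min(1, eps/61)

Let eps > 0. We seek delta > 0 with 0 < |u + 4| < delta ⇒ |u^3 + 64| < eps.
Factor: u^3 + 64 = (u + 4)(u^2 - 4u + 16), so |u^3 + 64| = |u + 4|·|u^2 - 4u + 16|.
Restrict delta ≤ 1. Then |u + 4| < 1 gives |u| < 5, so by the triangle inequality |u^2 - 4u + 16| ≤ 5^2 + 4·5 + 16 = 61.
Hence |u^3 + 64| ≤ 61|u + 4|, which is < eps once |u + 4| < eps/61.
Take delta = min(1, eps/61). If 0 < |u + 4| < delta then both bounds hold and |u^3 + 64| ≤ 61|u + 4| < 61·(eps/61) = eps.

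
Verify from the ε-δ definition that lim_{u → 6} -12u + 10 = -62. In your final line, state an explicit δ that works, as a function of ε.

Suppose ε > 0. We need δ > 0 so that 0 < |u − 6| < δ implies |(-12u + 10) + 62| < ε.
Since (-12u + 10) + 62 = -12(u − 6), we have |(-12u + 10) + 62| = 12|u − 6|.
So 12|u − 6| < ε exactly when |u − 6| < ε/12.
Take δ = ε/12. If 0 < |u − 6| < δ then |(-12u + 10) + 62| = 12|u − 6| < 12·(ε/12) = ε.

δ = ε/12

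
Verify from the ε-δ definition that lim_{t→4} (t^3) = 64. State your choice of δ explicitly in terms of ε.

Suppose ε > 0. We seek δ > 0 with 0 < |t − 4| < δ ⇒ |t^3 − 64| < ε.
Factor: t^3 − 64 = (t − 4)(t^2 + 4t + 16), so |t^3 − 64| = |t − 4|·|t^2 + 4t + 16|.
Impose δ ≤ 1 so that |t| < 5; then |t^2 + 4t + 16| ≤ 61.
Hence |t^3 − 64| ≤ 61|t − 4|, which is < ε once |t − 4| < ε/61.
Take δ = min(1, ε/61). If 0 < |t − 4| < δ then both bounds hold and |t^3 − 64| ≤ 61|t − 4| < 61·(ε/61) = ε.

δ = min(1, ε/61)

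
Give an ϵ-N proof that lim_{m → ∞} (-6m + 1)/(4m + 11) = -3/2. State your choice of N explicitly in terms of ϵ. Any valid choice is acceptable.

Suppose ϵ > 0. For m ≥ 1, |(-6m + 1)/(4m + 11) + 3/2| = |70|/(4(4m + 11)) = 70/(4(4m + 11)).
Since 4m + 11 ≥ 4m for m ≥ 1, this is ≤ 70/(4·4m) = (35/8)/m.
So |(-6m + 1)/(4m + 11) + 3/2| < ϵ whenever m > (35/8)/ϵ.
Take N = (35/8)/ϵ. If m > N then |(-6m + 1)/(4m + 11) + 3/2| ≤ (35/8)/m < ϵ.

N = (35/8)/ϵ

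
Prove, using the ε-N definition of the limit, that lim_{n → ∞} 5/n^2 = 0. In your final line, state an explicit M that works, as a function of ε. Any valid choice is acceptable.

Let ε > 0 be given. For n ≥ 1, |5/n^2 − 0| = 5/n^2.
5/n^2 < ε ⇔ n^2 > 5/ε ⇔ n > (5/ε)^{1/2}.
Take M = (5/ε)^{1/2}. Then n > M implies 5/n^2 < ε.

M = (5/ε)^{1/2}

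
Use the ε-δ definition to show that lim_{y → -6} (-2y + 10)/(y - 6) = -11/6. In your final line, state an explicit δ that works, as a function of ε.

Let ε > 0. We want δ > 0 with 0 < |y + 6| < δ ⇒ |(-2y + 10)/(y - 6) + 11/6| < ε.
Combining over a common denominator, (-2y + 10)/(y - 6) + 11/6 = [(-2y + 10)·(-12) − 22·(y - 6)] / [(-12)·(y - 6)] = 2(y + 6) / ((-12)(y - 6)).
So |(-2y + 10)/(y - 6) + 11/6| = 2|y + 6| / (12·|y − 6|).
Restrict δ ≤ 6. Then |y + 6| < 6 gives |y − 6| = |(y + 6) + (-12)| ≥ 12 − 6 = 6.
Hence |(-2y + 10)/(y - 6) + 11/6| < 2|y + 6|/(12·6) = (1/36)|y + 6|, which is < ε once |y + 6| < 36ε.
Take δ = min(6, 36ε). Then 0 < |y + 6| < δ forces both bounds, so |(-2y + 10)/(y - 6) + 11/6| < ε.

δ = min(6, 36ε)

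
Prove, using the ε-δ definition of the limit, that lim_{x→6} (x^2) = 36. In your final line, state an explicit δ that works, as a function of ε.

δ = min(2, ε/14)

Let ε > 0 be given. We seek δ > 0 with 0 < |x − 6| < δ ⇒ |x^2 − 36| < ε.
Factor: x^2 − 36 = (x − 6)(x + 6), so |x^2 − 36| = |x − 6|·|x + 6|.
Impose δ ≤ 2 so that |x| < 8; then |x + 6| ≤ 14.
Hence |x^2 − 36| ≤ 14|x − 6|, which is < ε once |x − 6| < ε/14.
Take δ = min(2, ε/14). If 0 < |x − 6| < δ then both bounds hold and |x^2 − 36| ≤ 14|x − 6| < 14·(ε/14) = ε.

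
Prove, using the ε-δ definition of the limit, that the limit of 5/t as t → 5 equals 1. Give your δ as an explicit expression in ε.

Let ε > 0 be given. We seek δ > 0 such that 0 < |t − 5| < δ implies |5/t − 1| < ε.
|5/t − 1| = 5·|5 − t|/(5·|t|) = 5|t − 5|/(5|t|).
Restrict δ ≤ 5/2. Then |t − 5| < 5/2 gives |t| > 5/2, so 5|t| > 25/2.
Then |5/t − 1| < 5|t − 5|/(25/2), which is < ε when |t − 5| < (5/2)ε.
Take δ = min(5/2, (5/2)ε). Then 0 < |t − 5| < δ gives both |t − 5| < 5/2 and |t − 5| < (5/2)ε, so |5/t − 1| < ε.

δ = min(5/2, (5/2)ε)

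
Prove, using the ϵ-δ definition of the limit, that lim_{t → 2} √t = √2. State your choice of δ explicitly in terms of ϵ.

Fix ϵ > 0. We want δ > 0 such that 0 < |t − 2| < δ implies |√t − √2| < ϵ.
Multiplying by the conjugate, |√t − √2| = |t − 2|/(√t + √2).
Restrict δ ≤ 2 so that |t − 2| < 2 forces t > 0, and then √t + √2 > √2.
Hence |√t − √2| < |t − 2|/√2, which is < ϵ once |t − 2| < √2·ϵ.
Take δ = min(2, √2·ϵ). If 0 < |t − 2| < δ then t > 0 and |√t − √2| < |t − 2|/√2 < ϵ.

δ = min(2, √2·ϵ)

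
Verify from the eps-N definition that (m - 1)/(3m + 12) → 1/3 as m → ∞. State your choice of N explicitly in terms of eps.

Let eps > 0. For m ≥ 1, |(m - 1)/(3m + 12) − (1/3)| = |-15|/(3(3m + 12)) = 15/(3(3m + 12)).
Since 3m + 12 ≥ 3m for m ≥ 1, this is ≤ 15/(3·3m) = (5/3)/m.
So |(m - 1)/(3m + 12) − (1/3)| < eps whenever m > (5/3)/eps.
Take N = (5/3)/eps. If m > N then |(m - 1)/(3m + 12) − (1/3)| ≤ (5/3)/m < eps.

N = (5/3)/eps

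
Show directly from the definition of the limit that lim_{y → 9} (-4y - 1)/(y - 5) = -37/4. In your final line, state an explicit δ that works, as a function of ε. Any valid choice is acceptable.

Fix ε > 0. We want δ > 0 with 0 < |y − 9| < δ ⇒ |(-4y - 1)/(y - 5) + 37/4| < ε.
Combining over a common denominator, (-4y - 1)/(y - 5) + 37/4 = [(-4y - 1)·4 − (-37)·(y - 5)] / [4·(y - 5)] = 21(y − 9) / (4(y - 5)).
So |(-4y - 1)/(y - 5) + 37/4| = 21|y − 9| / (4·|y − 5|).
Require δ ≤ 2, so |y − 5| ≥ |4| − |y − 9| > 4 − 2 = 2.
Hence |(-4y - 1)/(y - 5) + 37/4| < 21|y − 9|/(4·2) = (21/8)|y − 9|, which is < ε once |y − 9| < (8/21)ε.
Take δ = min(2, (8/21)ε). Then 0 < |y − 9| < δ forces both bounds, so |(-4y - 1)/(y - 5) + 37/4| < ε.

δ = min(2, (8/21)ε)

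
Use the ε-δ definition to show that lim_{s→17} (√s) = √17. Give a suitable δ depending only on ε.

δ = min(17, √17·ε)

Let ε > 0 be given. We want δ > 0 such that 0 < |s − 17| < δ implies |√s − √17| < ε.
Multiplying by the conjugate, |√s − √17| = |s − 17|/(√s + √17).
Restrict δ ≤ 17 so that |s − 17| < 17 forces s > 0, and then √s + √17 > √17.
Hence |√s − √17| < |s − 17|/√17, which is < ε once |s − 17| < √17·ε.
Take δ = min(17, √17·ε). If 0 < |s − 17| < δ then s > 0 and |√s − √17| < |s − 17|/√17 < ε.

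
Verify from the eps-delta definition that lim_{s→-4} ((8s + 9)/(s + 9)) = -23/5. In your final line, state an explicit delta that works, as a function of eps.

delta = min(5/2, (25/126)eps)

Let eps > 0. We want delta > 0 with 0 < |s + 4| < delta ⇒ |(8s + 9)/(s + 9) + 23/5| < eps.
Combining over a common denominator, (8s + 9)/(s + 9) + 23/5 = [(8s + 9)·5 − (-23)·(s + 9)] / [5·(s + 9)] = 63(s + 4) / (5(s + 9)).
So |(8s + 9)/(s + 9) + 23/5| = 63|s + 4| / (5·|s + 9|).
Restrict delta ≤ 5/2. Then |s + 4| < 5/2 gives |s + 9| = |(s + 4) + 5| ≥ 5 − 5/2 = 5/2.
Hence |(8s + 9)/(s + 9) + 23/5| < 63|s + 4|/(5·(5/2)) = (126/25)|s + 4|, which is < eps once |s + 4| < (25/126)eps.
Take delta = min(5/2, (25/126)eps). Then 0 < |s + 4| < delta forces both bounds, so |(8s + 9)/(s + 9) + 23/5| < eps.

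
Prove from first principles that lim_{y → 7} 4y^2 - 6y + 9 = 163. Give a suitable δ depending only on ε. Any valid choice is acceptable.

Let ε > 0. We want δ > 0 such that 0 < |y − 7| < δ implies |(4y^2 - 6y + 9) − 163| < ε.
(4y^2 - 6y + 9) − 163 = 4y^2 - 6y - 154 = (y − 7)(4y + 22).
So |(4y^2 - 6y + 9) − 163| = |y − 7|·|4y + 22|.
Assume first that |y − 7| < 2, so |y| < 9. Then |4y + 22| ≤ 4·9 + 22 = 58.
Hence |(4y^2 - 6y + 9) − 163| ≤ 58|y − 7| < ε provided |y − 7| < ε/58.
Take δ = min(2, ε/58). Then 0 < |y − 7| < δ gives both |y − 7| < 2 and |y − 7| < ε/58, so |(4y^2 - 6y + 9) − 163| < ε.

δ = min(2, ε/58)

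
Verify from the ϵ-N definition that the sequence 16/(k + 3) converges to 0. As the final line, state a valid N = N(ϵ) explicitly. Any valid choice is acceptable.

Let ϵ > 0 be given. For k ≥ 1, |16/(k + 3) − 0| = 16/(k + 3) ≤ 16/k.
We need 16/k < ϵ, i.e. k > 16/ϵ.
Take N = 16/ϵ. If k > N then |16/(k + 3)| ≤ 16/k < ϵ.

N = 16/ϵ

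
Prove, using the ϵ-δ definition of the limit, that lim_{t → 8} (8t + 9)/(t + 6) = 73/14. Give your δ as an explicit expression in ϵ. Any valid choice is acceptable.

Let ϵ > 0. We want δ > 0 with 0 < |t − 8| < δ ⇒ |(8t + 9)/(t + 6) − (73/14)| < ϵ.
Combining over a common denominator, (8t + 9)/(t + 6) − (73/14) = [(8t + 9)·14 − 73·(t + 6)] / [14·(t + 6)] = 39(t − 8) / (14(t + 6)).
So |(8t + 9)/(t + 6) − (73/14)| = 39|t − 8| / (14·|t + 6|).
Require δ ≤ 7, so |t + 6| ≥ |14| − |t − 8| > 14 − 7 = 7.
Hence |(8t + 9)/(t + 6) − (73/14)| < 39|t − 8|/(14·7) = (39/98)|t − 8|, which is < ϵ once |t − 8| < (98/39)ϵ.
Take δ = min(7, (98/39)ϵ). Then 0 < |t − 8| < δ forces both bounds, so |(8t + 9)/(t + 6) − (73/14)| < ϵ.

δ = min(7, (98/39)ϵ)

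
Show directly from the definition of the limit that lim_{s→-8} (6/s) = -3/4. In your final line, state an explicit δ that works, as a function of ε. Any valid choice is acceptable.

Let ε > 0 be given. We seek δ > 0 such that 0 < |s + 8| < δ implies |6/s + 3/4| < ε.
|6/s + 3/4| = 6·|-8 − s|/(8·|s|) = 6|s + 8|/(8|s|).
Require δ ≤ 4 so that |s| > 8 − 4 = 4, hence 8|s| > 32.
Then |6/s + 3/4| < 6|s + 8|/32, which is < ε when |s + 8| < (16/3)ε.
Take δ = min(4, (16/3)ε). Then 0 < |s + 8| < δ gives both |s + 8| < 4 and |s + 8| < (16/3)ε, so |6/s + 3/4| < ε.

δ = min(4, (16/3)ε)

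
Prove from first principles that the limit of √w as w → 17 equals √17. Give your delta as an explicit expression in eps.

delta = min(17, √17·eps)

Suppose eps > 0. We want delta > 0 such that 0 < |w − 17| < delta implies |√w − √17| < eps.
Rationalise: √w − √17 = (w − 17)/(√w + √17), so |√w − √17| = |w − 17|/(√w + √17).
Restrict delta ≤ 17 so that |w − 17| < 17 forces w > 0, and then √w + √17 > √17.
Hence |√w − √17| < |w − 17|/√17, which is < eps once |w − 17| < √17·eps.
Take delta = min(17, √17·eps). If 0 < |w − 17| < delta then w > 0 and |√w − √17| < |w − 17|/√17 < eps.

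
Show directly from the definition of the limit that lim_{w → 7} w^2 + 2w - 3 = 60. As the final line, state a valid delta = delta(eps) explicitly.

Fix eps > 0. We want delta > 0 such that 0 < |w − 7| < delta implies |(w^2 + 2w - 3) − 60| < eps.
(w^2 + 2w - 3) − 60 = w^2 + 2w - 63 = (w − 7)(w + 9).
So |(w^2 + 2w - 3) − 60| = |w − 7|·|w + 9|.
Assume first that |w − 7| < 2, so |w| < 9. Then |w + 9| ≤ 9 + 9 = 18.
Hence |(w^2 + 2w - 3) − 60| ≤ 18|w − 7| < eps provided |w − 7| < eps/18.
Choosing delta = min(2, eps/18) ensures both conditions, hence |(w^2 + 2w - 3) − 60| < eps.

delta = min(2, eps/18)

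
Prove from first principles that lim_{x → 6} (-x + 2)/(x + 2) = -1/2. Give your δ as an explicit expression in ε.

Let ε > 0. We want δ > 0 with 0 < |x − 6| < δ ⇒ |(-x + 2)/(x + 2) + 1/2| < ε.
Combining over a common denominator, (-x + 2)/(x + 2) + 1/2 = [(-x + 2)·8 − (-4)·(x + 2)] / [8·(x + 2)] = -4(x − 6) / (8(x + 2)).
So |(-x + 2)/(x + 2) + 1/2| = 4|x − 6| / (8·|x + 2|).
Restrict δ ≤ 4. Then |x − 6| < 4 gives |x + 2| = |(x − 6) + 8| ≥ 8 − 4 = 4.
Hence |(-x + 2)/(x + 2) + 1/2| < 4|x − 6|/(8·4) = (1/8)|x − 6|, which is < ε once |x − 6| < 8ε.
Take δ = min(4, 8ε). Then 0 < |x − 6| < δ forces both bounds, so |(-x + 2)/(x + 2) + 1/2| < ε.

δ = min(4, 8ε)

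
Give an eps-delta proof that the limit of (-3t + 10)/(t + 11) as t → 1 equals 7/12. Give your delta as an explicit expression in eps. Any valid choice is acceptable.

Fix eps > 0. We want delta > 0 with 0 < |t − 1| < delta ⇒ |(-3t + 10)/(t + 11) − (7/12)| < eps.
Combining over a common denominator, (-3t + 10)/(t + 11) − (7/12) = [(-3t + 10)·12 − 7·(t + 11)] / [12·(t + 11)] = -43(t − 1) / (12(t + 11)).
So |(-3t + 10)/(t + 11) − (7/12)| = 43|t − 1| / (12·|t + 11|).
Require delta ≤ 6, so |t + 11| ≥ |12| − |t − 1| > 12 − 6 = 6.
Hence |(-3t + 10)/(t + 11) − (7/12)| < 43|t − 1|/(12·6) = (43/72)|t − 1|, which is < eps once |t − 1| < (72/43)eps.
Take delta = min(6, (72/43)eps). Then 0 < |t − 1| < delta forces both bounds, so |(-3t + 10)/(t + 11) − (7/12)| < eps.

delta = min(6, (72/43)eps)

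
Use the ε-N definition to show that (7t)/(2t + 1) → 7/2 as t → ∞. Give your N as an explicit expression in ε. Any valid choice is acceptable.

N = (7/4)/ε

Let ε > 0. We seek N > 0 such that t > N implies |(7t)/(2t + 1) − (7/2)| < ε.
(7t)/(2t + 1) − (7/2) = (2(7t) − 7(2t + 1)) / (2(2t + 1)) = -7/(2(2t + 1)).
For t > 0 we have 2t + 1 > 2t, so |(7t)/(2t + 1) − (7/2)| = 7/(2(2t + 1)) < 7/(2·2t) = (7/4)/t.
Thus |(7t)/(2t + 1) − (7/2)| < ε whenever t > (7/4)/ε.
Take N = (7/4)/ε. If t > N then |(7t)/(2t + 1) − (7/2)| < (7/4)/t < ε.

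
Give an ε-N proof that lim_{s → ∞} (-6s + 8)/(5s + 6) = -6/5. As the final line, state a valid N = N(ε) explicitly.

Suppose ε > 0. We seek N > 0 such that s > N implies |(-6s + 8)/(5s + 6) + 6/5| < ε.
(-6s + 8)/(5s + 6) + 6/5 = (5(-6s + 8) − (-6)(5s + 6)) / (5(5s + 6)) = 76/(5(5s + 6)).
For s > 0 we have 5s + 6 > 5s, so |(-6s + 8)/(5s + 6) + 6/5| = 76/(5(5s + 6)) < 76/(5·5s) = (76/25)/s.
Thus |(-6s + 8)/(5s + 6) + 6/5| < ε whenever s > (76/25)/ε.
Take N = (76/25)/ε. If s > N then |(-6s + 8)/(5s + 6) + 6/5| < (76/25)/s < ε.

N = (76/25)/ε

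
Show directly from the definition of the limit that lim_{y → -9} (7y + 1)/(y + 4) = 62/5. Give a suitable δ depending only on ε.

δ = min(5/2, (25/54)ε)

Fix ε > 0. We want δ > 0 with 0 < |y + 9| < δ ⇒ |(7y + 1)/(y + 4) − (62/5)| < ε.
Combining over a common denominator, (7y + 1)/(y + 4) − (62/5) = [(7y + 1)·(-5) − (-62)·(y + 4)] / [(-5)·(y + 4)] = 27(y + 9) / ((-5)(y + 4)).
So |(7y + 1)/(y + 4) − (62/5)| = 27|y + 9| / (5·|y + 4|).
Restrict δ ≤ 5/2. Then |y + 9| < 5/2 gives |y + 4| = |(y + 9) + (-5)| ≥ 5 − 5/2 = 5/2.
Hence |(7y + 1)/(y + 4) − (62/5)| < 27|y + 9|/(5·(5/2)) = (54/25)|y + 9|, which is < ε once |y + 9| < (25/54)ε.
Take δ = min(5/2, (25/54)ε). Then 0 < |y + 9| < δ forces both bounds, so |(7y + 1)/(y + 4) − (62/5)| < ε.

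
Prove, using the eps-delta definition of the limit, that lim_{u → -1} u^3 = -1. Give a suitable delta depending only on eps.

Let eps > 0. We seek delta > 0 with 0 < |u + 1| < delta ⇒ |u^3 + 1| < eps.
Factor: u^3 + 1 = (u + 1)(u^2 - u + 1), so |u^3 + 1| = |u + 1|·|u^2 - u + 1|.
Impose delta ≤ 1 so that |u| < 2; then |u^2 - u + 1| ≤ 7.
Hence |u^3 + 1| ≤ 7|u + 1|, which is < eps once |u + 1| < eps/7.
Take delta = min(1, eps/7). If 0 < |u + 1| < delta then both bounds hold and |u^3 + 1| ≤ 7|u + 1| < 7·(eps/7) = eps.

delta = min(1, eps/7)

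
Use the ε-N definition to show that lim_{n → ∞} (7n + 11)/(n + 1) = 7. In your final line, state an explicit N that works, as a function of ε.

N = 4/ε

Let ε > 0. For n ≥ 1, |(7n + 11)/(n + 1) − 7| = |4|/((n + 1)) = 4/((n + 1)).
Since n + 1 ≥ n for n ≥ 1, this is ≤ 4/(n) = 4/n.
So |(7n + 11)/(n + 1) − 7| < ε whenever n > 4/ε.
Take N = 4/ε. If n > N then |(7n + 11)/(n + 1) − 7| ≤ 4/n < ε.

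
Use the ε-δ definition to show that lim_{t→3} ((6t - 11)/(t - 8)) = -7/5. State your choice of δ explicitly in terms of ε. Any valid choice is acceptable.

Let ε > 0 be given. We want δ > 0 with 0 < |t − 3| < δ ⇒ |(6t - 11)/(t - 8) + 7/5| < ε.
Combining over a common denominator, (6t - 11)/(t - 8) + 7/5 = [(6t - 11)·(-5) − 7·(t - 8)] / [(-5)·(t - 8)] = -37(t − 3) / ((-5)(t - 8)).
So |(6t - 11)/(t - 8) + 7/5| = 37|t − 3| / (5·|t − 8|).
Restrict δ ≤ 5/2. Then |t − 3| < 5/2 gives |t − 8| = |(t − 3) + (-5)| ≥ 5 − 5/2 = 5/2.
Hence |(6t - 11)/(t - 8) + 7/5| < 37|t − 3|/(5·(5/2)) = (74/25)|t − 3|, which is < ε once |t − 3| < (25/74)ε.
Take δ = min(5/2, (25/74)ε). Then 0 < |t − 3| < δ forces both bounds, so |(6t - 11)/(t - 8) + 7/5| < ε.

δ = min(5/2, (25/74)ε)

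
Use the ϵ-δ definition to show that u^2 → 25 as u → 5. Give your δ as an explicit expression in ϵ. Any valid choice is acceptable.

δ = min(1, ϵ/11)

Suppose ϵ > 0. We seek δ > 0 with 0 < |u − 5| < δ ⇒ |u^2 − 25| < ϵ.
Factor: u^2 − 25 = (u − 5)(u + 5), so |u^2 − 25| = |u − 5|·|u + 5|.
Impose δ ≤ 1 so that |u| < 6; then |u + 5| ≤ 11.
Hence |u^2 − 25| ≤ 11|u − 5|, which is < ϵ once |u − 5| < ϵ/11.
Take δ = min(1, ϵ/11). If 0 < |u − 5| < δ then both bounds hold and |u^2 − 25| ≤ 11|u − 5| < 11·(ϵ/11) = ϵ.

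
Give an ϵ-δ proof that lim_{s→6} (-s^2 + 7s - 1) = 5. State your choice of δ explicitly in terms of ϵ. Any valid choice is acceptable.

Let ϵ > 0. We want δ > 0 such that 0 < |s − 6| < δ implies |(-s^2 + 7s - 1) − 5| < ϵ.
(-s^2 + 7s - 1) − 5 = -s^2 + 7s - 6 = (s − 6)(-s + 1).
So |(-s^2 + 7s - 1) − 5| = |s − 6|·|-s + 1|.
Assume first that |s − 6| < 1, so |s| < 7. Then |-s + 1| ≤ 7 + 1 = 8.
Hence |(-s^2 + 7s - 1) − 5| ≤ 8|s − 6| < ϵ provided |s − 6| < ϵ/8.
Choosing δ = min(1, ϵ/8) ensures both conditions, hence |(-s^2 + 7s - 1) − 5| < ϵ.

δ = min(1, ϵ/8)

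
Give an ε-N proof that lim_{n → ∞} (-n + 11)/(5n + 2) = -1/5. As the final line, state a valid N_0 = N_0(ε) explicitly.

N_0 = (57/25)/ε

Let ε > 0 be given. For n ≥ 1, |(-n + 11)/(5n + 2) + 1/5| = |57|/(5(5n + 2)) = 57/(5(5n + 2)).
Since 5n + 2 ≥ 5n for n ≥ 1, this is ≤ 57/(5·5n) = (57/25)/n.
So |(-n + 11)/(5n + 2) + 1/5| < ε whenever n > (57/25)/ε.
Take N_0 = (57/25)/ε. If n > N_0 then |(-n + 11)/(5n + 2) + 1/5| ≤ (57/25)/n < ε.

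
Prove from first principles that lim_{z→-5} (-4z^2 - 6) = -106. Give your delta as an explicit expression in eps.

delta = min(2, eps/48)

Let eps > 0. We want delta > 0 such that 0 < |z + 5| < delta implies |(-4z^2 - 6) + 106| < eps.
(-4z^2 - 6) + 106 = -4z^2 + 100 = (z + 5)(-4z + 20).
So |(-4z^2 - 6) + 106| = |z + 5|·|-4z + 20|.
Require delta ≤ 2. Then |z + 5| < 2 gives |z| < 7, and by the triangle inequality |-4z + 20| ≤ 4·7 + 20 = 48.
Hence |(-4z^2 - 6) + 106| ≤ 48|z + 5| < eps provided |z + 5| < eps/48.
Take delta = min(2, eps/48). Then 0 < |z + 5| < delta gives both |z + 5| < 2 and |z + 5| < eps/48, so |(-4z^2 - 6) + 106| < eps.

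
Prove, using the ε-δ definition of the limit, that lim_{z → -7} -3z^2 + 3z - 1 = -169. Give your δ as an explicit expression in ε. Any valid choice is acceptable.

δ = min(1, ε/48)

Suppose ε > 0. We want δ > 0 such that 0 < |z + 7| < δ implies |(-3z^2 + 3z - 1) + 169| < ε.
(-3z^2 + 3z - 1) + 169 = -3z^2 + 3z + 168 = (z + 7)(-3z + 24).
So |(-3z^2 + 3z - 1) + 169| = |z + 7|·|-3z + 24|.
Require δ ≤ 1. Then |z + 7| < 1 gives |z| < 8, and by the triangle inequality |-3z + 24| ≤ 3·8 + 24 = 48.
Hence |(-3z^2 + 3z - 1) + 169| ≤ 48|z + 7| < ε provided |z + 7| < ε/48.
Take δ = min(1, ε/48). Then 0 < |z + 7| < δ gives both |z + 7| < 1 and |z + 7| < ε/48, so |(-3z^2 + 3z - 1) + 169| < ε.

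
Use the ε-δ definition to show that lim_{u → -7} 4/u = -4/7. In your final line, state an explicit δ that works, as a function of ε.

δ = min(7/2, (49/8)ε)

Let ε > 0 be given. We seek δ > 0 such that 0 < |u + 7| < δ implies |4/u + 4/7| < ε.
|4/u + 4/7| = 4·|-7 − u|/(7·|u|) = 4|u + 7|/(7|u|).
Require δ ≤ 7/2 so that |u| > 7 − 7/2 = 7/2, hence 7|u| > 49/2.
Then |4/u + 4/7| < 4|u + 7|/(49/2), which is < ε when |u + 7| < (49/8)ε.
Take δ = min(7/2, (49/8)ε). Then 0 < |u + 7| < δ gives both |u + 7| < 7/2 and |u + 7| < (49/8)ε, so |4/u + 4/7| < ε.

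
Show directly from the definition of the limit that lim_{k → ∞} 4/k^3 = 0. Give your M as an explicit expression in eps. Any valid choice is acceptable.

M = (4/eps)^{1/3}

Suppose eps > 0. For k ≥ 1, |4/k^3 − 0| = 4/k^3.
4/k^3 < eps ⇔ k^3 > 4/eps ⇔ k > (4/eps)^{1/3}.
Take M = (4/eps)^{1/3}. Then k > M implies 4/k^3 < eps.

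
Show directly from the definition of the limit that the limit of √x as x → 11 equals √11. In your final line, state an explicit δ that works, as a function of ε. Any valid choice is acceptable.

δ = min(11, √11·ε)

Let ε > 0. We want δ > 0 such that 0 < |x − 11| < δ implies |√x − √11| < ε.
Multiplying by the conjugate, |√x − √11| = |x − 11|/(√x + √11).
Restrict δ ≤ 11 so that |x − 11| < 11 forces x > 0, and then √x + √11 > √11.
Hence |√x − √11| < |x − 11|/√11, which is < ε once |x − 11| < √11·ε.
Take δ = min(11, √11·ε). If 0 < |x − 11| < δ then x > 0 and |√x − √11| < |x − 11|/√11 < ε.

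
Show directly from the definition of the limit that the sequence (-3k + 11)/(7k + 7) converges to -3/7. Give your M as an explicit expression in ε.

Fix ε > 0. For k ≥ 1, |(-3k + 11)/(7k + 7) + 3/7| = |98|/(7(7k + 7)) = 98/(7(7k + 7)).
Since 7k + 7 ≥ 7k for k ≥ 1, this is ≤ 98/(7·7k) = 2/k.
So |(-3k + 11)/(7k + 7) + 3/7| < ε whenever k > 2/ε.
Take M = 2/ε. If k > M then |(-3k + 11)/(7k + 7) + 3/7| ≤ 2/k < ε.

M = 2/ε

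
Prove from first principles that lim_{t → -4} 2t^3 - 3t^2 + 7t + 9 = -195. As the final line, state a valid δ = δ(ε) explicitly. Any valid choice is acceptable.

Suppose ε > 0. We want δ > 0 such that 0 < |t + 4| < δ implies |(2t^3 - 3t^2 + 7t + 9) + 195| < ε.
(2t^3 - 3t^2 + 7t + 9) + 195 = 2t^3 - 3t^2 + 7t + 204 = (t + 4)(2t^2 - 11t + 51).
So |(2t^3 - 3t^2 + 7t + 9) + 195| = |t + 4|·|2t^2 - 11t + 51|.
Require δ ≤ 1. Then |t + 4| < 1 gives |t| < 5, and by the triangle inequality |2t^2 - 11t + 51| ≤ 2·5^2 + 11·5 + 51 = 156.
Hence |(2t^3 - 3t^2 + 7t + 9) + 195| ≤ 156|t + 4| < ε provided |t + 4| < ε/156.
Choosing δ = min(1, ε/156) ensures both conditions, hence |(2t^3 - 3t^2 + 7t + 9) + 195| < ε.

δ = min(1, ε/156)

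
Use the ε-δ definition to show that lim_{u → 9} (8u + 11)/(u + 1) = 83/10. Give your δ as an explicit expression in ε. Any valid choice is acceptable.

Suppose ε > 0. We want δ > 0 with 0 < |u − 9| < δ ⇒ |(8u + 11)/(u + 1) − (83/10)| < ε.
Combining over a common denominator, (8u + 11)/(u + 1) − (83/10) = [(8u + 11)·10 − 83·(u + 1)] / [10·(u + 1)] = -3(u − 9) / (10(u + 1)).
So |(8u + 11)/(u + 1) − (83/10)| = 3|u − 9| / (10·|u + 1|).
Require δ ≤ 5, so |u + 1| ≥ |10| − |u − 9| > 10 − 5 = 5.
Hence |(8u + 11)/(u + 1) − (83/10)| < 3|u − 9|/(10·5) = (3/50)|u − 9|, which is < ε once |u − 9| < (50/3)ε.
Take δ = min(5, (50/3)ε). Then 0 < |u − 9| < δ forces both bounds, so |(8u + 11)/(u + 1) − (83/10)| < ε.

δ = min(5, (50/3)ε)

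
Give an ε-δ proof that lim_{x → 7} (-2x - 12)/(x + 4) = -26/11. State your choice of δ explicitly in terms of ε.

Fix ε > 0. We want δ > 0 with 0 < |x − 7| < δ ⇒ |(-2x - 12)/(x + 4) + 26/11| < ε.
Combining over a common denominator, (-2x - 12)/(x + 4) + 26/11 = [(-2x - 12)·11 − (-26)·(x + 4)] / [11·(x + 4)] = 4(x − 7) / (11(x + 4)).
So |(-2x - 12)/(x + 4) + 26/11| = 4|x − 7| / (11·|x + 4|).
Restrict δ ≤ 11/2. Then |x − 7| < 11/2 gives |x + 4| = |(x − 7) + 11| ≥ 11 − 11/2 = 11/2.
Hence |(-2x - 12)/(x + 4) + 26/11| < 4|x − 7|/(11·(11/2)) = (8/121)|x − 7|, which is < ε once |x − 7| < (121/8)ε.
Take δ = min(11/2, (121/8)ε). Then 0 < |x − 7| < δ forces both bounds, so |(-2x - 12)/(x + 4) + 26/11| < ε.

δ = min(11/2, (121/8)ε)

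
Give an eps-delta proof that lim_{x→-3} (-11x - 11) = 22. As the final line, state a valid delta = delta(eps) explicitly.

delta = eps/11

Suppose eps > 0. We need delta > 0 so that 0 < |x + 3| < delta implies |(-11x - 11) − 22| < eps.
|(-11x - 11) − 22| = |-11x - 33| = 11|x + 3|.
Thus it suffices that |x + 3| < eps/11.
Choosing delta = eps/11 gives |(-11x - 11) − 22| = 11|x + 3| < eps whenever |x + 3| < delta.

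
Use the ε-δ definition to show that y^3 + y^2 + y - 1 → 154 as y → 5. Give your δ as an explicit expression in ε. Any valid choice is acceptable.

Fix ε > 0. We want δ > 0 such that 0 < |y − 5| < δ implies |(y^3 + y^2 + y - 1) − 154| < ε.
(y^3 + y^2 + y - 1) − 154 = y^3 + y^2 + y - 155 = (y − 5)(y^2 + 6y + 31).
So |(y^3 + y^2 + y - 1) − 154| = |y − 5|·|y^2 + 6y + 31|.
Require δ ≤ 1. Then |y − 5| < 1 gives |y| < 6, and by the triangle inequality |y^2 + 6y + 31| ≤ 6^2 + 6·6 + 31 = 103.
Hence |(y^3 + y^2 + y - 1) − 154| ≤ 103|y − 5| < ε provided |y − 5| < ε/103.
Choosing δ = min(1, ε/103) ensures both conditions, hence |(y^3 + y^2 + y - 1) − 154| < ε.

δ = min(1, ε/103)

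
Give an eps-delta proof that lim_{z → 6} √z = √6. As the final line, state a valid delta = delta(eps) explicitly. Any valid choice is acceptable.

Let eps > 0. We want delta > 0 such that 0 < |z − 6| < delta implies |√z − √6| < eps.
Multiplying by the conjugate, |√z − √6| = |z − 6|/(√z + √6).
Restrict delta ≤ 6 so that |z − 6| < 6 forces z > 0, and then √z + √6 > √6.
Hence |√z − √6| < |z − 6|/√6, which is < eps once |z − 6| < √6·eps.
Take delta = min(6, √6·eps). If 0 < |z − 6| < delta then z > 0 and |√z − √6| < |z − 6|/√6 < eps.

delta = min(6, √6·eps)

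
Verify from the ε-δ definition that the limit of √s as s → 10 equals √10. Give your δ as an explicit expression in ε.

δ = min(10, √10·ε)

Suppose ε > 0. We want δ > 0 such that 0 < |s − 10| < δ implies |√s − √10| < ε.
Multiplying by the conjugate, |√s − √10| = |s − 10|/(√s + √10).
Restrict δ ≤ 10 so that |s − 10| < 10 forces s > 0, and then √s + √10 > √10.
Hence |√s − √10| < |s − 10|/√10, which is < ε once |s − 10| < √10·ε.
Take δ = min(10, √10·ε). If 0 < |s − 10| < δ then s > 0 and |√s − √10| < |s − 10|/√10 < ε.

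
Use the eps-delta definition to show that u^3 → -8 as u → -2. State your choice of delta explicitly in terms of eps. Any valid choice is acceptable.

Suppose eps > 0. We seek delta > 0 with 0 < |u + 2| < delta ⇒ |u^3 + 8| < eps.
Factor: u^3 + 8 = (u + 2)(u^2 - 2u + 4), so |u^3 + 8| = |u + 2|·|u^2 - 2u + 4|.
Impose delta ≤ 2 so that |u| < 4; then |u^2 - 2u + 4| ≤ 28.
Hence |u^3 + 8| ≤ 28|u + 2|, which is < eps once |u + 2| < eps/28.
Take delta = min(2, eps/28). If 0 < |u + 2| < delta then both bounds hold and |u^3 + 8| ≤ 28|u + 2| < 28·(eps/28) = eps.

delta = min(2, eps/28)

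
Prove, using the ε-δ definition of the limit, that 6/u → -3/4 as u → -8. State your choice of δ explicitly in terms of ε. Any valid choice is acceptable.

Let ε > 0 be given. We seek δ > 0 such that 0 < |u + 8| < δ implies |6/u + 3/4| < ε.
|6/u + 3/4| = 6·|-8 − u|/(8·|u|) = 6|u + 8|/(8|u|).
Require δ ≤ 4 so that |u| > 8 − 4 = 4, hence 8|u| > 32.
Then |6/u + 3/4| < 6|u + 8|/32, which is < ε when |u + 8| < (16/3)ε.
Take δ = min(4, (16/3)ε). Then 0 < |u + 8| < δ gives both |u + 8| < 4 and |u + 8| < (16/3)ε, so |6/u + 3/4| < ε.

δ = min(4, (16/3)ε)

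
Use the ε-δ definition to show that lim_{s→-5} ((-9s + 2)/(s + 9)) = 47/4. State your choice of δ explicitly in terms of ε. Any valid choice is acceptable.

Fix ε > 0. We want δ > 0 with 0 < |s + 5| < δ ⇒ |(-9s + 2)/(s + 9) − (47/4)| < ε.
Combining over a common denominator, (-9s + 2)/(s + 9) − (47/4) = [(-9s + 2)·4 − 47·(s + 9)] / [4·(s + 9)] = -83(s + 5) / (4(s + 9)).
So |(-9s + 2)/(s + 9) − (47/4)| = 83|s + 5| / (4·|s + 9|).
Restrict δ ≤ 2. Then |s + 5| < 2 gives |s + 9| = |(s + 5) + 4| ≥ 4 − 2 = 2.
Hence |(-9s + 2)/(s + 9) − (47/4)| < 83|s + 5|/(4·2) = (83/8)|s + 5|, which is < ε once |s + 5| < (8/83)ε.
Take δ = min(2, (8/83)ε). Then 0 < |s + 5| < δ forces both bounds, so |(-9s + 2)/(s + 9) − (47/4)| < ε.

δ = min(2, (8/83)ε)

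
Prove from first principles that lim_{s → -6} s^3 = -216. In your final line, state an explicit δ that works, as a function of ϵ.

δ = min(1, ϵ/127)

Fix ϵ > 0. We seek δ > 0 with 0 < |s + 6| < δ ⇒ |s^3 + 216| < ϵ.
Factor: s^3 + 216 = (s + 6)(s^2 - 6s + 36), so |s^3 + 216| = |s + 6|·|s^2 - 6s + 36|.
Restrict δ ≤ 1. Then |s + 6| < 1 gives |s| < 7, so by the triangle inequality |s^2 - 6s + 36| ≤ 7^2 + 6·7 + 36 = 127.
Hence |s^3 + 216| ≤ 127|s + 6|, which is < ϵ once |s + 6| < ϵ/127.
Take δ = min(1, ϵ/127). If 0 < |s + 6| < δ then both bounds hold and |s^3 + 216| ≤ 127|s + 6| < 127·(ϵ/127) = ϵ.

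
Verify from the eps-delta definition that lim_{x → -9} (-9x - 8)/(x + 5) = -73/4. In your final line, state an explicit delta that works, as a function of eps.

delta = min(2, (8/37)eps)

Suppose eps > 0. We want delta > 0 with 0 < |x + 9| < delta ⇒ |(-9x - 8)/(x + 5) + 73/4| < eps.
Combining over a common denominator, (-9x - 8)/(x + 5) + 73/4 = [(-9x - 8)·(-4) − 73·(x + 5)] / [(-4)·(x + 5)] = -37(x + 9) / ((-4)(x + 5)).
So |(-9x - 8)/(x + 5) + 73/4| = 37|x + 9| / (4·|x + 5|).
Require delta ≤ 2, so |x + 5| ≥ |-4| − |x + 9| > 4 − 2 = 2.
Hence |(-9x - 8)/(x + 5) + 73/4| < 37|x + 9|/(4·2) = (37/8)|x + 9|, which is < eps once |x + 9| < (8/37)eps.
Take delta = min(2, (8/37)eps). Then 0 < |x + 9| < delta forces both bounds, so |(-9x - 8)/(x + 5) + 73/4| < eps.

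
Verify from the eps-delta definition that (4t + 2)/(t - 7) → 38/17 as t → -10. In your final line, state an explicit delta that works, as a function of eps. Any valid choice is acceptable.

delta = min(17/2, (289/60)eps)

Let eps > 0. We want delta > 0 with 0 < |t + 10| < delta ⇒ |(4t + 2)/(t - 7) − (38/17)| < eps.
Combining over a common denominator, (4t + 2)/(t - 7) − (38/17) = [(4t + 2)·(-17) − (-38)·(t - 7)] / [(-17)·(t - 7)] = -30(t + 10) / ((-17)(t - 7)).
So |(4t + 2)/(t - 7) − (38/17)| = 30|t + 10| / (17·|t − 7|).
Restrict delta ≤ 17/2. Then |t + 10| < 17/2 gives |t − 7| = |(t + 10) + (-17)| ≥ 17 − 17/2 = 17/2.
Hence |(4t + 2)/(t - 7) − (38/17)| < 30|t + 10|/(17·(17/2)) = (60/289)|t + 10|, which is < eps once |t + 10| < (289/60)eps.
Take delta = min(17/2, (289/60)eps). Then 0 < |t + 10| < delta forces both bounds, so |(4t + 2)/(t - 7) − (38/17)| < eps.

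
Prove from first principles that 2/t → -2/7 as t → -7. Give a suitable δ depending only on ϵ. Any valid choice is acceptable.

Let ϵ > 0 be given. We seek δ > 0 such that 0 < |t + 7| < δ implies |2/t + 2/7| < ϵ.
|2/t + 2/7| = 2·|-7 − t|/(7·|t|) = 2|t + 7|/(7|t|).
Require δ ≤ 7/2 so that |t| > 7 − 7/2 = 7/2, hence 7|t| > 49/2.
Then |2/t + 2/7| < 2|t + 7|/(49/2), which is < ϵ when |t + 7| < (49/4)ϵ.
Take δ = min(7/2, (49/4)ϵ). Then 0 < |t + 7| < δ gives both |t + 7| < 7/2 and |t + 7| < (49/4)ϵ, so |2/t + 2/7| < ϵ.

δ = min(7/2, (49/4)ϵ)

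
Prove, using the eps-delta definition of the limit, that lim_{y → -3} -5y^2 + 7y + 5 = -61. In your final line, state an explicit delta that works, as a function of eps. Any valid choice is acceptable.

Suppose eps > 0. We want delta > 0 such that 0 < |y + 3| < delta implies |(-5y^2 + 7y + 5) + 61| < eps.
(-5y^2 + 7y + 5) + 61 = -5y^2 + 7y + 66 = (y + 3)(-5y + 22).
So |(-5y^2 + 7y + 5) + 61| = |y + 3|·|-5y + 22|.
Require delta ≤ 1. Then |y + 3| < 1 gives |y| < 4, and by the triangle inequality |-5y + 22| ≤ 5·4 + 22 = 42.
Hence |(-5y^2 + 7y + 5) + 61| ≤ 42|y + 3| < eps provided |y + 3| < eps/42.
Take delta = min(1, eps/42). Then 0 < |y + 3| < delta gives both |y + 3| < 1 and |y + 3| < eps/42, so |(-5y^2 + 7y + 5) + 61| < eps.

delta = min(1, eps/42)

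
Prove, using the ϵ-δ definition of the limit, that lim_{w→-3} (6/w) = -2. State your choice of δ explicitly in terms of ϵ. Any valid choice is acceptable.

δ = min(3/2, (3/4)ϵ)

Fix ϵ > 0. We seek δ > 0 such that 0 < |w + 3| < δ implies |6/w + 2| < ϵ.
|6/w + 2| = 6·|-3 − w|/(3·|w|) = 6|w + 3|/(3|w|).
Require δ ≤ 3/2 so that |w| > 3 − 3/2 = 3/2, hence 3|w| > 9/2.
Then |6/w + 2| < 6|w + 3|/(9/2), which is < ϵ when |w + 3| < (3/4)ϵ.
Take δ = min(3/2, (3/4)ϵ). Then 0 < |w + 3| < δ gives both |w + 3| < 3/2 and |w + 3| < (3/4)ϵ, so |6/w + 2| < ϵ.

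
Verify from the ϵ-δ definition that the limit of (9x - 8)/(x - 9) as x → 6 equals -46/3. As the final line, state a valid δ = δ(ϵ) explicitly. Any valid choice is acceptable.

δ = min(3/2, (9/146)ϵ)

Let ϵ > 0 be given. We want δ > 0 with 0 < |x − 6| < δ ⇒ |(9x - 8)/(x - 9) + 46/3| < ϵ.
Combining over a common denominator, (9x - 8)/(x - 9) + 46/3 = [(9x - 8)·(-3) − 46·(x - 9)] / [(-3)·(x - 9)] = -73(x − 6) / ((-3)(x - 9)).
So |(9x - 8)/(x - 9) + 46/3| = 73|x − 6| / (3·|x − 9|).
Require δ ≤ 3/2, so |x − 9| ≥ |-3| − |x − 6| > 3 − 3/2 = 3/2.
Hence |(9x - 8)/(x - 9) + 46/3| < 73|x − 6|/(3·(3/2)) = (146/9)|x − 6|, which is < ϵ once |x − 6| < (9/146)ϵ.
Take δ = min(3/2, (9/146)ϵ). Then 0 < |x − 6| < δ forces both bounds, so |(9x - 8)/(x - 9) + 46/3| < ϵ.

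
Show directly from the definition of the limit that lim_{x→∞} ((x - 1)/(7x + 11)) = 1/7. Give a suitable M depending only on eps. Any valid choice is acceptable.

M = (18/49)/eps

Let eps > 0. We seek M > 0 such that x > M implies |(x - 1)/(7x + 11) − (1/7)| < eps.
(x - 1)/(7x + 11) − (1/7) = (7(x - 1) − (7x + 11)) / (7(7x + 11)) = -18/(7(7x + 11)).
For x > 0 we have 7x + 11 > 7x, so |(x - 1)/(7x + 11) − (1/7)| = 18/(7(7x + 11)) < 18/(7·7x) = (18/49)/x.
Thus |(x - 1)/(7x + 11) − (1/7)| < eps whenever x > (18/49)/eps.
Take M = (18/49)/eps. If x > M then |(x - 1)/(7x + 11) − (1/7)| < (18/49)/x < eps.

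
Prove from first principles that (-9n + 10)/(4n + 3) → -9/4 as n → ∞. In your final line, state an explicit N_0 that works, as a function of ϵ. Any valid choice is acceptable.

N_0 = (67/16)/ϵ

Let ϵ > 0. For n ≥ 1, |(-9n + 10)/(4n + 3) + 9/4| = |67|/(4(4n + 3)) = 67/(4(4n + 3)).
Since 4n + 3 ≥ 4n for n ≥ 1, this is ≤ 67/(4·4n) = (67/16)/n.
So |(-9n + 10)/(4n + 3) + 9/4| < ϵ whenever n > (67/16)/ϵ.
Take N_0 = (67/16)/ϵ. If n > N_0 then |(-9n + 10)/(4n + 3) + 9/4| ≤ (67/16)/n < ϵ.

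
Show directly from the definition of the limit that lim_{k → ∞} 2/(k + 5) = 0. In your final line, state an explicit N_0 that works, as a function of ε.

Let ε > 0. For k ≥ 1, |2/(k + 5) − 0| = 2/(k + 5) ≤ 2/k.
We need 2/k < ε, i.e. k > 2/ε.
Take N_0 = 2/ε. If k > N_0 then |2/(k + 5)| ≤ 2/k < ε.

N_0 = 2/ε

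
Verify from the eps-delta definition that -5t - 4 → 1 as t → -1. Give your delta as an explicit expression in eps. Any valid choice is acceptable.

delta = eps/5

Let eps > 0 be given. We need delta > 0 so that 0 < |t + 1| < delta implies |(-5t - 4) − 1| < eps.
Since (-5t - 4) − 1 = -5(t + 1), we have |(-5t - 4) − 1| = 5|t + 1|.
So 5|t + 1| < eps exactly when |t + 1| < eps/5.
Choosing delta = eps/5 gives |(-5t - 4) − 1| = 5|t + 1| < eps whenever |t + 1| < delta.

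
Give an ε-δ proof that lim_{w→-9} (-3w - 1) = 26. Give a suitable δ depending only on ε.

Let ε > 0 be given. We need δ > 0 so that 0 < |w + 9| < δ implies |(-3w - 1) − 26| < ε.
Since (-3w - 1) − 26 = -3(w + 9), we have |(-3w - 1) − 26| = 3|w + 9|.
So 3|w + 9| < ε exactly when |w + 9| < ε/3.
Take δ = ε/3. If 0 < |w + 9| < δ then |(-3w - 1) − 26| = 3|w + 9| < 3·(ε/3) = ε.

δ = ε/3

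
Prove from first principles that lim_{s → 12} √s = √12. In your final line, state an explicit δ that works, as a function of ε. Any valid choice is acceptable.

Suppose ε > 0. We want δ > 0 such that 0 < |s − 12| < δ implies |√s − √12| < ε.
Rationalise: √s − √12 = (s − 12)/(√s + √12), so |√s − √12| = |s − 12|/(√s + √12).
Restrict δ ≤ 12 so that |s − 12| < 12 forces s > 0, and then √s + √12 > √12.
Hence |√s − √12| < |s − 12|/√12, which is < ε once |s − 12| < √12·ε.
Take δ = min(12, √12·ε). If 0 < |s − 12| < δ then s > 0 and |√s − √12| < |s − 12|/√12 < ε.

δ = min(12, √12·ε)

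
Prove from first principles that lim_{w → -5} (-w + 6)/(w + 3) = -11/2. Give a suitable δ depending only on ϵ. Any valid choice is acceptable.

δ = min(1, (2/9)ϵ)

Let ϵ > 0 be given. We want δ > 0 with 0 < |w + 5| < δ ⇒ |(-w + 6)/(w + 3) + 11/2| < ϵ.
Combining over a common denominator, (-w + 6)/(w + 3) + 11/2 = [(-w + 6)·(-2) − 11·(w + 3)] / [(-2)·(w + 3)] = -9(w + 5) / ((-2)(w + 3)).
So |(-w + 6)/(w + 3) + 11/2| = 9|w + 5| / (2·|w + 3|).
Require δ ≤ 1, so |w + 3| ≥ |-2| − |w + 5| > 2 − 1 = 1.
Hence |(-w + 6)/(w + 3) + 11/2| < 9|w + 5|/(2·1) = (9/2)|w + 5|, which is < ϵ once |w + 5| < (2/9)ϵ.
Take δ = min(1, (2/9)ϵ). Then 0 < |w + 5| < δ forces both bounds, so |(-w + 6)/(w + 3) + 11/2| < ϵ.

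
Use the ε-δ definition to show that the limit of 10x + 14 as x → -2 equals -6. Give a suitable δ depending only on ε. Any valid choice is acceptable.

δ = ε/10

Let ε > 0 be given. We need δ > 0 so that 0 < |x + 2| < δ implies |(10x + 14) + 6| < ε.
Since (10x + 14) + 6 = 10(x + 2), we have |(10x + 14) + 6| = 10|x + 2|.
Thus it suffices that |x + 2| < ε/10.
Take δ = ε/10. If 0 < |x + 2| < δ then |(10x + 14) + 6| = 10|x + 2| < 10·(ε/10) = ε.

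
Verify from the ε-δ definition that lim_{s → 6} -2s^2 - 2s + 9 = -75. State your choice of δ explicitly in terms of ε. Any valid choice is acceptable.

δ = min(1, ε/28)

Let ε > 0 be given. We want δ > 0 such that 0 < |s − 6| < δ implies |(-2s^2 - 2s + 9) + 75| < ε.
(-2s^2 - 2s + 9) + 75 = -2s^2 - 2s + 84 = (s − 6)(-2s - 14).
So |(-2s^2 - 2s + 9) + 75| = |s − 6|·|-2s - 14|.
Require δ ≤ 1. Then |s − 6| < 1 gives |s| < 7, and by the triangle inequality |-2s - 14| ≤ 2·7 + 14 = 28.
Hence |(-2s^2 - 2s + 9) + 75| ≤ 28|s − 6| < ε provided |s − 6| < ε/28.
Choosing δ = min(1, ε/28) ensures both conditions, hence |(-2s^2 - 2s + 9) + 75| < ε.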